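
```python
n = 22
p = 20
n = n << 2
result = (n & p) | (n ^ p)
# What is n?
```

Trace (tracking n):
n = 22  # -> n = 22
p = 20  # -> p = 20
n = n << 2  # -> n = 88
result = n & p | n ^ p  # -> result = 92

Answer: 88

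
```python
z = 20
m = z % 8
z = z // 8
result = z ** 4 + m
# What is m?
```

Trace (tracking m):
z = 20  # -> z = 20
m = z % 8  # -> m = 4
z = z // 8  # -> z = 2
result = z ** 4 + m  # -> result = 20

Answer: 4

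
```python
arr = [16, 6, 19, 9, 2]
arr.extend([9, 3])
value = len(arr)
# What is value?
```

Trace (tracking value):
arr = [16, 6, 19, 9, 2]  # -> arr = [16, 6, 19, 9, 2]
arr.extend([9, 3])  # -> arr = [16, 6, 19, 9, 2, 9, 3]
value = len(arr)  # -> value = 7

Answer: 7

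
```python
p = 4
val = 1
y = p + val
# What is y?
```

Answer: 5

Derivation:
Trace (tracking y):
p = 4  # -> p = 4
val = 1  # -> val = 1
y = p + val  # -> y = 5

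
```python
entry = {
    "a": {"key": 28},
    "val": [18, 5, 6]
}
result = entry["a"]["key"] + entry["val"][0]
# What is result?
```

Trace (tracking result):
entry = {'a': {'key': 28}, 'val': [18, 5, 6]}  # -> entry = {'a': {'key': 28}, 'val': [18, 5, 6]}
result = entry['a']['key'] + entry['val'][0]  # -> result = 46

Answer: 46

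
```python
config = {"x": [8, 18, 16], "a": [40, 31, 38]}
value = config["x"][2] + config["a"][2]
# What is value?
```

Answer: 54

Derivation:
Trace (tracking value):
config = {'x': [8, 18, 16], 'a': [40, 31, 38]}  # -> config = {'x': [8, 18, 16], 'a': [40, 31, 38]}
value = config['x'][2] + config['a'][2]  # -> value = 54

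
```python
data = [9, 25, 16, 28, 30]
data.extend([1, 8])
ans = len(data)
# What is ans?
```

Answer: 7

Derivation:
Trace (tracking ans):
data = [9, 25, 16, 28, 30]  # -> data = [9, 25, 16, 28, 30]
data.extend([1, 8])  # -> data = [9, 25, 16, 28, 30, 1, 8]
ans = len(data)  # -> ans = 7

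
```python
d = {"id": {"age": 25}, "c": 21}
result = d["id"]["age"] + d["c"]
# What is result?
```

Answer: 46

Derivation:
Trace (tracking result):
d = {'id': {'age': 25}, 'c': 21}  # -> d = {'id': {'age': 25}, 'c': 21}
result = d['id']['age'] + d['c']  # -> result = 46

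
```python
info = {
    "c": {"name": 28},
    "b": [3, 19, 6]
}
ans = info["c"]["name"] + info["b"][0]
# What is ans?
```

Answer: 31

Derivation:
Trace (tracking ans):
info = {'c': {'name': 28}, 'b': [3, 19, 6]}  # -> info = {'c': {'name': 28}, 'b': [3, 19, 6]}
ans = info['c']['name'] + info['b'][0]  # -> ans = 31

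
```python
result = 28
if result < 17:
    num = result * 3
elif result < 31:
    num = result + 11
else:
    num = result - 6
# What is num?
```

Trace (tracking num):
result = 28  # -> result = 28
if result < 17:  # condition is False
elif result < 31:  # condition is True
    num = result + 11  # -> num = 39

Answer: 39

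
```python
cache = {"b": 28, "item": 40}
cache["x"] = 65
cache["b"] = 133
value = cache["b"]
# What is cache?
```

Answer: {'b': 133, 'item': 40, 'x': 65}

Derivation:
Trace (tracking cache):
cache = {'b': 28, 'item': 40}  # -> cache = {'b': 28, 'item': 40}
cache['x'] = 65  # -> cache = {'b': 28, 'item': 40, 'x': 65}
cache['b'] = 133  # -> cache = {'b': 133, 'item': 40, 'x': 65}
value = cache['b']  # -> value = 133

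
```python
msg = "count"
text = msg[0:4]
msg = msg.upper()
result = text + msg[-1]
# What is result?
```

Answer: 'counT'

Derivation:
Trace (tracking result):
msg = 'count'  # -> msg = 'count'
text = msg[0:4]  # -> text = 'coun'
msg = msg.upper()  # -> msg = 'COUNT'
result = text + msg[-1]  # -> result = 'counT'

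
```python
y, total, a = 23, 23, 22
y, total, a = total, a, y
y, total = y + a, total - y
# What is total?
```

Trace (tracking total):
y, total, a = (23, 23, 22)  # -> y = 23, total = 23, a = 22
y, total, a = (total, a, y)  # -> y = 23, total = 22, a = 23
y, total = (y + a, total - y)  # -> y = 46, total = -1

Answer: -1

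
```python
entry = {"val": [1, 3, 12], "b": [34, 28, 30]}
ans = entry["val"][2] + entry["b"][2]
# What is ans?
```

Answer: 42

Derivation:
Trace (tracking ans):
entry = {'val': [1, 3, 12], 'b': [34, 28, 30]}  # -> entry = {'val': [1, 3, 12], 'b': [34, 28, 30]}
ans = entry['val'][2] + entry['b'][2]  # -> ans = 42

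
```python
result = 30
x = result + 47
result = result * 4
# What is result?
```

Trace (tracking result):
result = 30  # -> result = 30
x = result + 47  # -> x = 77
result = result * 4  # -> result = 120

Answer: 120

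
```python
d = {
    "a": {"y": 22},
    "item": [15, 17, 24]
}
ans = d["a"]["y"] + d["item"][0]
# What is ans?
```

Answer: 37

Derivation:
Trace (tracking ans):
d = {'a': {'y': 22}, 'item': [15, 17, 24]}  # -> d = {'a': {'y': 22}, 'item': [15, 17, 24]}
ans = d['a']['y'] + d['item'][0]  # -> ans = 37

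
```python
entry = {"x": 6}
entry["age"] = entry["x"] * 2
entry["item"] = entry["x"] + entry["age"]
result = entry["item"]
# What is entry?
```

Answer: {'x': 6, 'age': 12, 'item': 18}

Derivation:
Trace (tracking entry):
entry = {'x': 6}  # -> entry = {'x': 6}
entry['age'] = entry['x'] * 2  # -> entry = {'x': 6, 'age': 12}
entry['item'] = entry['x'] + entry['age']  # -> entry = {'x': 6, 'age': 12, 'item': 18}
result = entry['item']  # -> result = 18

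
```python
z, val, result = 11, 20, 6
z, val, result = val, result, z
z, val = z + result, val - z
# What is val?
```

Answer: -14

Derivation:
Trace (tracking val):
z, val, result = (11, 20, 6)  # -> z = 11, val = 20, result = 6
z, val, result = (val, result, z)  # -> z = 20, val = 6, result = 11
z, val = (z + result, val - z)  # -> z = 31, val = -14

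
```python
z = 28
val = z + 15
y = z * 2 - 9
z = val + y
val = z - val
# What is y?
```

Trace (tracking y):
z = 28  # -> z = 28
val = z + 15  # -> val = 43
y = z * 2 - 9  # -> y = 47
z = val + y  # -> z = 90
val = z - val  # -> val = 47

Answer: 47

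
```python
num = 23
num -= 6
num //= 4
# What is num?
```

Answer: 4

Derivation:
Trace (tracking num):
num = 23  # -> num = 23
num -= 6  # -> num = 17
num //= 4  # -> num = 4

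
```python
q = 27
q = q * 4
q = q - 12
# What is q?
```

Trace (tracking q):
q = 27  # -> q = 27
q = q * 4  # -> q = 108
q = q - 12  # -> q = 96

Answer: 96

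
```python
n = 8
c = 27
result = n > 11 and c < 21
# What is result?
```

Answer: False

Derivation:
Trace (tracking result):
n = 8  # -> n = 8
c = 27  # -> c = 27
result = n > 11 and c < 21  # -> result = False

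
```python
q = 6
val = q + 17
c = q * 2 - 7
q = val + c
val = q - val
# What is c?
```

Answer: 5

Derivation:
Trace (tracking c):
q = 6  # -> q = 6
val = q + 17  # -> val = 23
c = q * 2 - 7  # -> c = 5
q = val + c  # -> q = 28
val = q - val  # -> val = 5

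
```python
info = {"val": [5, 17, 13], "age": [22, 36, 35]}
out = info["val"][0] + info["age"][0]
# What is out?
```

Answer: 27

Derivation:
Trace (tracking out):
info = {'val': [5, 17, 13], 'age': [22, 36, 35]}  # -> info = {'val': [5, 17, 13], 'age': [22, 36, 35]}
out = info['val'][0] + info['age'][0]  # -> out = 27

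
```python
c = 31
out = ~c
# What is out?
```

Trace (tracking out):
c = 31  # -> c = 31
out = ~c  # -> out = -32

Answer: -32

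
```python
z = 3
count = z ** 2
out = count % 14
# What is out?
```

Answer: 9

Derivation:
Trace (tracking out):
z = 3  # -> z = 3
count = z ** 2  # -> count = 9
out = count % 14  # -> out = 9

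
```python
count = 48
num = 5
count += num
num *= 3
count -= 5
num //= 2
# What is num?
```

Trace (tracking num):
count = 48  # -> count = 48
num = 5  # -> num = 5
count += num  # -> count = 53
num *= 3  # -> num = 15
count -= 5  # -> count = 48
num //= 2  # -> num = 7

Answer: 7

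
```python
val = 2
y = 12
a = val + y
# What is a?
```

Answer: 14

Derivation:
Trace (tracking a):
val = 2  # -> val = 2
y = 12  # -> y = 12
a = val + y  # -> a = 14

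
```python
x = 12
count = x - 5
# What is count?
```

Trace (tracking count):
x = 12  # -> x = 12
count = x - 5  # -> count = 7

Answer: 7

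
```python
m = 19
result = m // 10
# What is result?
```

Trace (tracking result):
m = 19  # -> m = 19
result = m // 10  # -> result = 1

Answer: 1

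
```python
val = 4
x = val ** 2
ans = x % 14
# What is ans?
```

Trace (tracking ans):
val = 4  # -> val = 4
x = val ** 2  # -> x = 16
ans = x % 14  # -> ans = 2

Answer: 2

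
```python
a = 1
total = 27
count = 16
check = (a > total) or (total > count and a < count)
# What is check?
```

Answer: True

Derivation:
Trace (tracking check):
a = 1  # -> a = 1
total = 27  # -> total = 27
count = 16  # -> count = 16
check = a > total or (total > count and a < count)  # -> check = True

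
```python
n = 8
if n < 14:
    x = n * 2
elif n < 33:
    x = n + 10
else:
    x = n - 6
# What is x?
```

Trace (tracking x):
n = 8  # -> n = 8
if n < 14:  # condition is True
    x = n * 2  # -> x = 16

Answer: 16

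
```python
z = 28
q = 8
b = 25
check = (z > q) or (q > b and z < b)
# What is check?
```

Trace (tracking check):
z = 28  # -> z = 28
q = 8  # -> q = 8
b = 25  # -> b = 25
check = z > q or (q > b and z < b)  # -> check = True

Answer: True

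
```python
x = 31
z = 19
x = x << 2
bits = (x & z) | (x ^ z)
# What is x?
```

Trace (tracking x):
x = 31  # -> x = 31
z = 19  # -> z = 19
x = x << 2  # -> x = 124
bits = x & z | x ^ z  # -> bits = 127

Answer: 124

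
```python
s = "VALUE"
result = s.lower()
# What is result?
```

Answer: 'value'

Derivation:
Trace (tracking result):
s = 'VALUE'  # -> s = 'VALUE'
result = s.lower()  # -> result = 'value'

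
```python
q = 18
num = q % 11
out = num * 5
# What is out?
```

Trace (tracking out):
q = 18  # -> q = 18
num = q % 11  # -> num = 7
out = num * 5  # -> out = 35

Answer: 35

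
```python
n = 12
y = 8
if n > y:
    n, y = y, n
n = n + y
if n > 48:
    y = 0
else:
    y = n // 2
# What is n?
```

Trace (tracking n):
n = 12  # -> n = 12
y = 8  # -> y = 8
if n > y:  # condition is True
    n, y = (y, n)  # -> n = 8, y = 12
n = n + y  # -> n = 20
if n > 48:  # condition is False
else:
    y = n // 2  # -> y = 10

Answer: 20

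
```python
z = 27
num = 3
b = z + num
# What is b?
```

Trace (tracking b):
z = 27  # -> z = 27
num = 3  # -> num = 3
b = z + num  # -> b = 30

Answer: 30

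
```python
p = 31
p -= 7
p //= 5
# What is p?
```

Trace (tracking p):
p = 31  # -> p = 31
p -= 7  # -> p = 24
p //= 5  # -> p = 4

Answer: 4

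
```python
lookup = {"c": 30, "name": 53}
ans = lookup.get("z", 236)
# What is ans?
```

Trace (tracking ans):
lookup = {'c': 30, 'name': 53}  # -> lookup = {'c': 30, 'name': 53}
ans = lookup.get('z', 236)  # -> ans = 236

Answer: 236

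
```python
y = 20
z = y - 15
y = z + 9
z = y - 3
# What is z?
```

Trace (tracking z):
y = 20  # -> y = 20
z = y - 15  # -> z = 5
y = z + 9  # -> y = 14
z = y - 3  # -> z = 11

Answer: 11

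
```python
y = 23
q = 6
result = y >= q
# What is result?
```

Answer: True

Derivation:
Trace (tracking result):
y = 23  # -> y = 23
q = 6  # -> q = 6
result = y >= q  # -> result = True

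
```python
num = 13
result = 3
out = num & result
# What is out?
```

Answer: 1

Derivation:
Trace (tracking out):
num = 13  # -> num = 13
result = 3  # -> result = 3
out = num & result  # -> out = 1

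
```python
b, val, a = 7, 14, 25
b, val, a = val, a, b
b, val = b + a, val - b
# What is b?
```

Answer: 21

Derivation:
Trace (tracking b):
b, val, a = (7, 14, 25)  # -> b = 7, val = 14, a = 25
b, val, a = (val, a, b)  # -> b = 14, val = 25, a = 7
b, val = (b + a, val - b)  # -> b = 21, val = 11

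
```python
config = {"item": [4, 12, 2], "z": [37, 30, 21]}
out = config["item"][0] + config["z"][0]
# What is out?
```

Answer: 41

Derivation:
Trace (tracking out):
config = {'item': [4, 12, 2], 'z': [37, 30, 21]}  # -> config = {'item': [4, 12, 2], 'z': [37, 30, 21]}
out = config['item'][0] + config['z'][0]  # -> out = 41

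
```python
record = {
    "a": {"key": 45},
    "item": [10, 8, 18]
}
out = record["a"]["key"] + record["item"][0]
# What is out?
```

Trace (tracking out):
record = {'a': {'key': 45}, 'item': [10, 8, 18]}  # -> record = {'a': {'key': 45}, 'item': [10, 8, 18]}
out = record['a']['key'] + record['item'][0]  # -> out = 55

Answer: 55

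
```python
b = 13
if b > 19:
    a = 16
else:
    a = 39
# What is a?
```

Answer: 39

Derivation:
Trace (tracking a):
b = 13  # -> b = 13
if b > 19:  # condition is False
else:
    a = 39  # -> a = 39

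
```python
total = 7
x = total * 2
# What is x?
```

Trace (tracking x):
total = 7  # -> total = 7
x = total * 2  # -> x = 14

Answer: 14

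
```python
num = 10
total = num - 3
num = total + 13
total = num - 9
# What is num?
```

Trace (tracking num):
num = 10  # -> num = 10
total = num - 3  # -> total = 7
num = total + 13  # -> num = 20
total = num - 9  # -> total = 11

Answer: 20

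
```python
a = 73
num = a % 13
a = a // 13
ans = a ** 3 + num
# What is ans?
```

Trace (tracking ans):
a = 73  # -> a = 73
num = a % 13  # -> num = 8
a = a // 13  # -> a = 5
ans = a ** 3 + num  # -> ans = 133

Answer: 133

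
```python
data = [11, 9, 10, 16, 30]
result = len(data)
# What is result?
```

Trace (tracking result):
data = [11, 9, 10, 16, 30]  # -> data = [11, 9, 10, 16, 30]
result = len(data)  # -> result = 5

Answer: 5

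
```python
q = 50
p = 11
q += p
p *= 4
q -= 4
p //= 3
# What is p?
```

Answer: 14

Derivation:
Trace (tracking p):
q = 50  # -> q = 50
p = 11  # -> p = 11
q += p  # -> q = 61
p *= 4  # -> p = 44
q -= 4  # -> q = 57
p //= 3  # -> p = 14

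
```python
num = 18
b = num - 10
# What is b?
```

Answer: 8

Derivation:
Trace (tracking b):
num = 18  # -> num = 18
b = num - 10  # -> b = 8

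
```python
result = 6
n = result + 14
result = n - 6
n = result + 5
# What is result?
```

Answer: 14

Derivation:
Trace (tracking result):
result = 6  # -> result = 6
n = result + 14  # -> n = 20
result = n - 6  # -> result = 14
n = result + 5  # -> n = 19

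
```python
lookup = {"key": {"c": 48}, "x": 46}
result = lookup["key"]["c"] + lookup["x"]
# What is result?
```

Trace (tracking result):
lookup = {'key': {'c': 48}, 'x': 46}  # -> lookup = {'key': {'c': 48}, 'x': 46}
result = lookup['key']['c'] + lookup['x']  # -> result = 94

Answer: 94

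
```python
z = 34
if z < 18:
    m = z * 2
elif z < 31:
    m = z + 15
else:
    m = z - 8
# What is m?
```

Trace (tracking m):
z = 34  # -> z = 34
if z < 18:  # condition is False
elif z < 31:  # condition is False
else:
    m = z - 8  # -> m = 26

Answer: 26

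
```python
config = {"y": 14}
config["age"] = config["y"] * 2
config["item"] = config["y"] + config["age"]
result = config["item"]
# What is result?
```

Answer: 42

Derivation:
Trace (tracking result):
config = {'y': 14}  # -> config = {'y': 14}
config['age'] = config['y'] * 2  # -> config = {'y': 14, 'age': 28}
config['item'] = config['y'] + config['age']  # -> config = {'y': 14, 'age': 28, 'item': 42}
result = config['item']  # -> result = 42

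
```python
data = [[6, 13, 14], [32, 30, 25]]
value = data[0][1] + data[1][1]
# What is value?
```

Trace (tracking value):
data = [[6, 13, 14], [32, 30, 25]]  # -> data = [[6, 13, 14], [32, 30, 25]]
value = data[0][1] + data[1][1]  # -> value = 43

Answer: 43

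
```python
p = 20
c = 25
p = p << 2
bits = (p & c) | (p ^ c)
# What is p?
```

Answer: 80

Derivation:
Trace (tracking p):
p = 20  # -> p = 20
c = 25  # -> c = 25
p = p << 2  # -> p = 80
bits = p & c | p ^ c  # -> bits = 89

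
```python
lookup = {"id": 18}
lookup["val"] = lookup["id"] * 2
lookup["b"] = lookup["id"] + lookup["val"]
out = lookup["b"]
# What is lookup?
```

Answer: {'id': 18, 'val': 36, 'b': 54}

Derivation:
Trace (tracking lookup):
lookup = {'id': 18}  # -> lookup = {'id': 18}
lookup['val'] = lookup['id'] * 2  # -> lookup = {'id': 18, 'val': 36}
lookup['b'] = lookup['id'] + lookup['val']  # -> lookup = {'id': 18, 'val': 36, 'b': 54}
out = lookup['b']  # -> out = 54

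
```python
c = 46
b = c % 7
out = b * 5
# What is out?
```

Answer: 20

Derivation:
Trace (tracking out):
c = 46  # -> c = 46
b = c % 7  # -> b = 4
out = b * 5  # -> out = 20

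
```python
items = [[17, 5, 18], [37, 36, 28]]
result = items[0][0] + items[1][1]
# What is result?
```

Answer: 53

Derivation:
Trace (tracking result):
items = [[17, 5, 18], [37, 36, 28]]  # -> items = [[17, 5, 18], [37, 36, 28]]
result = items[0][0] + items[1][1]  # -> result = 53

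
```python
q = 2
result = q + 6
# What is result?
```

Answer: 8

Derivation:
Trace (tracking result):
q = 2  # -> q = 2
result = q + 6  # -> result = 8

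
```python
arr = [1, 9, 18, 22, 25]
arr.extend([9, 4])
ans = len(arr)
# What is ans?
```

Trace (tracking ans):
arr = [1, 9, 18, 22, 25]  # -> arr = [1, 9, 18, 22, 25]
arr.extend([9, 4])  # -> arr = [1, 9, 18, 22, 25, 9, 4]
ans = len(arr)  # -> ans = 7

Answer: 7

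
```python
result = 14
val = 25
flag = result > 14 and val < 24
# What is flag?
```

Answer: False

Derivation:
Trace (tracking flag):
result = 14  # -> result = 14
val = 25  # -> val = 25
flag = result > 14 and val < 24  # -> flag = False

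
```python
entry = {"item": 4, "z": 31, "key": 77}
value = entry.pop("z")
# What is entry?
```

Trace (tracking entry):
entry = {'item': 4, 'z': 31, 'key': 77}  # -> entry = {'item': 4, 'z': 31, 'key': 77}
value = entry.pop('z')  # -> value = 31

Answer: {'item': 4, 'key': 77}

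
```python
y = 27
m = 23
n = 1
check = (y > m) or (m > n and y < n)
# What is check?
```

Answer: True

Derivation:
Trace (tracking check):
y = 27  # -> y = 27
m = 23  # -> m = 23
n = 1  # -> n = 1
check = y > m or (m > n and y < n)  # -> check = True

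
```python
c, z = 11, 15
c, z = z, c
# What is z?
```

Answer: 11

Derivation:
Trace (tracking z):
c, z = (11, 15)  # -> c = 11, z = 15
c, z = (z, c)  # -> c = 15, z = 11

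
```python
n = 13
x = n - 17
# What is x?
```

Answer: -4

Derivation:
Trace (tracking x):
n = 13  # -> n = 13
x = n - 17  # -> x = -4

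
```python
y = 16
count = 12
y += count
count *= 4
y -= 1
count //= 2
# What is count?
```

Answer: 24

Derivation:
Trace (tracking count):
y = 16  # -> y = 16
count = 12  # -> count = 12
y += count  # -> y = 28
count *= 4  # -> count = 48
y -= 1  # -> y = 27
count //= 2  # -> count = 24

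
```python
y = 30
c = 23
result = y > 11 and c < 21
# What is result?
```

Trace (tracking result):
y = 30  # -> y = 30
c = 23  # -> c = 23
result = y > 11 and c < 21  # -> result = False

Answer: False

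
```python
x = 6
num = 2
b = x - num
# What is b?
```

Trace (tracking b):
x = 6  # -> x = 6
num = 2  # -> num = 2
b = x - num  # -> b = 4

Answer: 4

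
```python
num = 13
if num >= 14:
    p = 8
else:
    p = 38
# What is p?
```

Trace (tracking p):
num = 13  # -> num = 13
if num >= 14:  # condition is False
else:
    p = 38  # -> p = 38

Answer: 38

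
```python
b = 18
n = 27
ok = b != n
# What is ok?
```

Trace (tracking ok):
b = 18  # -> b = 18
n = 27  # -> n = 27
ok = b != n  # -> ok = True

Answer: True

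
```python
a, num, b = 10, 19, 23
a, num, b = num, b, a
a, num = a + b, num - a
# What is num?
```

Trace (tracking num):
a, num, b = (10, 19, 23)  # -> a = 10, num = 19, b = 23
a, num, b = (num, b, a)  # -> a = 19, num = 23, b = 10
a, num = (a + b, num - a)  # -> a = 29, num = 4

Answer: 4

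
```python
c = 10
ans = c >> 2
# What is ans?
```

Trace (tracking ans):
c = 10  # -> c = 10
ans = c >> 2  # -> ans = 2

Answer: 2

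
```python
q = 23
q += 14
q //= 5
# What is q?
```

Answer: 7

Derivation:
Trace (tracking q):
q = 23  # -> q = 23
q += 14  # -> q = 37
q //= 5  # -> q = 7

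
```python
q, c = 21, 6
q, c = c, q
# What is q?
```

Answer: 6

Derivation:
Trace (tracking q):
q, c = (21, 6)  # -> q = 21, c = 6
q, c = (c, q)  # -> q = 6, c = 21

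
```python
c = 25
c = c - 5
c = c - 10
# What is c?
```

Trace (tracking c):
c = 25  # -> c = 25
c = c - 5  # -> c = 20
c = c - 10  # -> c = 10

Answer: 10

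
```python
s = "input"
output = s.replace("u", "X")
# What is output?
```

Answer: 'inpXt'

Derivation:
Trace (tracking output):
s = 'input'  # -> s = 'input'
output = s.replace('u', 'X')  # -> output = 'inpXt'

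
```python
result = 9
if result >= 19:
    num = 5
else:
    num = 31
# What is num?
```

Trace (tracking num):
result = 9  # -> result = 9
if result >= 19:  # condition is False
else:
    num = 31  # -> num = 31

Answer: 31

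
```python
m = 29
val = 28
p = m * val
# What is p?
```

Answer: 812

Derivation:
Trace (tracking p):
m = 29  # -> m = 29
val = 28  # -> val = 28
p = m * val  # -> p = 812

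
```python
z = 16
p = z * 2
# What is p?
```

Answer: 32

Derivation:
Trace (tracking p):
z = 16  # -> z = 16
p = z * 2  # -> p = 32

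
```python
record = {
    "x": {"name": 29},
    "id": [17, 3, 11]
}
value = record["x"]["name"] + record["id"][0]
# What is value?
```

Answer: 46

Derivation:
Trace (tracking value):
record = {'x': {'name': 29}, 'id': [17, 3, 11]}  # -> record = {'x': {'name': 29}, 'id': [17, 3, 11]}
value = record['x']['name'] + record['id'][0]  # -> value = 46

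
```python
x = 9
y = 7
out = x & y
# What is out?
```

Answer: 1

Derivation:
Trace (tracking out):
x = 9  # -> x = 9
y = 7  # -> y = 7
out = x & y  # -> out = 1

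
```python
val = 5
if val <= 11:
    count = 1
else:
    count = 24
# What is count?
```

Answer: 1

Derivation:
Trace (tracking count):
val = 5  # -> val = 5
if val <= 11:  # condition is True
    count = 1  # -> count = 1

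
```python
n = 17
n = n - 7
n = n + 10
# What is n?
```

Answer: 20

Derivation:
Trace (tracking n):
n = 17  # -> n = 17
n = n - 7  # -> n = 10
n = n + 10  # -> n = 20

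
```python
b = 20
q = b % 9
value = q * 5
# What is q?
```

Answer: 2

Derivation:
Trace (tracking q):
b = 20  # -> b = 20
q = b % 9  # -> q = 2
value = q * 5  # -> value = 10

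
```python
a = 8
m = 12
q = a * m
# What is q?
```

Answer: 96

Derivation:
Trace (tracking q):
a = 8  # -> a = 8
m = 12  # -> m = 12
q = a * m  # -> q = 96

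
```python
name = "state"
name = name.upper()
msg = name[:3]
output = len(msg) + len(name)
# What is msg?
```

Answer: 'STA'

Derivation:
Trace (tracking msg):
name = 'state'  # -> name = 'state'
name = name.upper()  # -> name = 'STATE'
msg = name[:3]  # -> msg = 'STA'
output = len(msg) + len(name)  # -> output = 8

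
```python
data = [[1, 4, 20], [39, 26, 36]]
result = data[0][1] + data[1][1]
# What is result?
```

Answer: 30

Derivation:
Trace (tracking result):
data = [[1, 4, 20], [39, 26, 36]]  # -> data = [[1, 4, 20], [39, 26, 36]]
result = data[0][1] + data[1][1]  # -> result = 30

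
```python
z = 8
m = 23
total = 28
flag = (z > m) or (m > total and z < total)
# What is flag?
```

Trace (tracking flag):
z = 8  # -> z = 8
m = 23  # -> m = 23
total = 28  # -> total = 28
flag = z > m or (m > total and z < total)  # -> flag = False

Answer: False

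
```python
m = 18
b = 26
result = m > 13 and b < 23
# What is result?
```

Answer: False

Derivation:
Trace (tracking result):
m = 18  # -> m = 18
b = 26  # -> b = 26
result = m > 13 and b < 23  # -> result = False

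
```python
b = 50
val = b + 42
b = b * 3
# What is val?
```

Answer: 92

Derivation:
Trace (tracking val):
b = 50  # -> b = 50
val = b + 42  # -> val = 92
b = b * 3  # -> b = 150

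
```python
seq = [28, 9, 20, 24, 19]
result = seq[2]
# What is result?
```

Answer: 20

Derivation:
Trace (tracking result):
seq = [28, 9, 20, 24, 19]  # -> seq = [28, 9, 20, 24, 19]
result = seq[2]  # -> result = 20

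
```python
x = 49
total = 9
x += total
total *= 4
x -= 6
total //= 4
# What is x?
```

Trace (tracking x):
x = 49  # -> x = 49
total = 9  # -> total = 9
x += total  # -> x = 58
total *= 4  # -> total = 36
x -= 6  # -> x = 52
total //= 4  # -> total = 9

Answer: 52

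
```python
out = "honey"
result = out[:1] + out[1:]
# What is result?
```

Answer: 'honey'

Derivation:
Trace (tracking result):
out = 'honey'  # -> out = 'honey'
result = out[:1] + out[1:]  # -> result = 'honey'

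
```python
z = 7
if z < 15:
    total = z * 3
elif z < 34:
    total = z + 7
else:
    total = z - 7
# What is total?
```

Trace (tracking total):
z = 7  # -> z = 7
if z < 15:  # condition is True
    total = z * 3  # -> total = 21

Answer: 21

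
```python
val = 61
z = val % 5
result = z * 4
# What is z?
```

Trace (tracking z):
val = 61  # -> val = 61
z = val % 5  # -> z = 1
result = z * 4  # -> result = 4

Answer: 1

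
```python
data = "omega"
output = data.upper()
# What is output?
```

Answer: 'OMEGA'

Derivation:
Trace (tracking output):
data = 'omega'  # -> data = 'omega'
output = data.upper()  # -> output = 'OMEGA'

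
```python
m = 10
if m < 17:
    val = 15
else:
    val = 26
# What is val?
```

Answer: 15

Derivation:
Trace (tracking val):
m = 10  # -> m = 10
if m < 17:  # condition is True
    val = 15  # -> val = 15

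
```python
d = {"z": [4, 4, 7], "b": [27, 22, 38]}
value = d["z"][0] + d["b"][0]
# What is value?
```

Trace (tracking value):
d = {'z': [4, 4, 7], 'b': [27, 22, 38]}  # -> d = {'z': [4, 4, 7], 'b': [27, 22, 38]}
value = d['z'][0] + d['b'][0]  # -> value = 31

Answer: 31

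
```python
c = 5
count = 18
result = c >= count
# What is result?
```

Answer: False

Derivation:
Trace (tracking result):
c = 5  # -> c = 5
count = 18  # -> count = 18
result = c >= count  # -> result = False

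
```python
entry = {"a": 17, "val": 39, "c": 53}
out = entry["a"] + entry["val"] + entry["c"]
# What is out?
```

Answer: 109

Derivation:
Trace (tracking out):
entry = {'a': 17, 'val': 39, 'c': 53}  # -> entry = {'a': 17, 'val': 39, 'c': 53}
out = entry['a'] + entry['val'] + entry['c']  # -> out = 109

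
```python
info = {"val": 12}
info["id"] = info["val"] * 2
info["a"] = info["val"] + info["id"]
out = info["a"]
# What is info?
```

Trace (tracking info):
info = {'val': 12}  # -> info = {'val': 12}
info['id'] = info['val'] * 2  # -> info = {'val': 12, 'id': 24}
info['a'] = info['val'] + info['id']  # -> info = {'val': 12, 'id': 24, 'a': 36}
out = info['a']  # -> out = 36

Answer: {'val': 12, 'id': 24, 'a': 36}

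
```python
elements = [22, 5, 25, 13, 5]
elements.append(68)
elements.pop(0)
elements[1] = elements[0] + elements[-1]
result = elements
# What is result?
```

Answer: [5, 73, 13, 5, 68]

Derivation:
Trace (tracking result):
elements = [22, 5, 25, 13, 5]  # -> elements = [22, 5, 25, 13, 5]
elements.append(68)  # -> elements = [22, 5, 25, 13, 5, 68]
elements.pop(0)  # -> elements = [5, 25, 13, 5, 68]
elements[1] = elements[0] + elements[-1]  # -> elements = [5, 73, 13, 5, 68]
result = elements  # -> result = [5, 73, 13, 5, 68]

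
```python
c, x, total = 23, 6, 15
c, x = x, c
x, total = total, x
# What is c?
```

Answer: 6

Derivation:
Trace (tracking c):
c, x, total = (23, 6, 15)  # -> c = 23, x = 6, total = 15
c, x = (x, c)  # -> c = 6, x = 23
x, total = (total, x)  # -> x = 15, total = 23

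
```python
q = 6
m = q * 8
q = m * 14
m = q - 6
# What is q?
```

Trace (tracking q):
q = 6  # -> q = 6
m = q * 8  # -> m = 48
q = m * 14  # -> q = 672
m = q - 6  # -> m = 666

Answer: 672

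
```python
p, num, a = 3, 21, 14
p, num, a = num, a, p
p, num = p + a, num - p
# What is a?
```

Answer: 3

Derivation:
Trace (tracking a):
p, num, a = (3, 21, 14)  # -> p = 3, num = 21, a = 14
p, num, a = (num, a, p)  # -> p = 21, num = 14, a = 3
p, num = (p + a, num - p)  # -> p = 24, num = -7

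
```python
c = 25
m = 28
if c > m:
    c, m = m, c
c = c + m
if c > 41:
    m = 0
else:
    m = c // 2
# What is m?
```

Answer: 0

Derivation:
Trace (tracking m):
c = 25  # -> c = 25
m = 28  # -> m = 28
if c > m:  # condition is False
c = c + m  # -> c = 53
if c > 41:  # condition is True
    m = 0  # -> m = 0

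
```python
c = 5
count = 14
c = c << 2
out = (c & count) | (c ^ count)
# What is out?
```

Trace (tracking out):
c = 5  # -> c = 5
count = 14  # -> count = 14
c = c << 2  # -> c = 20
out = c & count | c ^ count  # -> out = 30

Answer: 30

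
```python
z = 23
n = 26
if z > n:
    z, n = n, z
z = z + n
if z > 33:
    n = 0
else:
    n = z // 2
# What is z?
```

Trace (tracking z):
z = 23  # -> z = 23
n = 26  # -> n = 26
if z > n:  # condition is False
z = z + n  # -> z = 49
if z > 33:  # condition is True
    n = 0  # -> n = 0

Answer: 49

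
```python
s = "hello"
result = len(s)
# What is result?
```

Answer: 5

Derivation:
Trace (tracking result):
s = 'hello'  # -> s = 'hello'
result = len(s)  # -> result = 5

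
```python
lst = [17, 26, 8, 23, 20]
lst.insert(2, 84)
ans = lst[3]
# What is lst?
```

Trace (tracking lst):
lst = [17, 26, 8, 23, 20]  # -> lst = [17, 26, 8, 23, 20]
lst.insert(2, 84)  # -> lst = [17, 26, 84, 8, 23, 20]
ans = lst[3]  # -> ans = 8

Answer: [17, 26, 84, 8, 23, 20]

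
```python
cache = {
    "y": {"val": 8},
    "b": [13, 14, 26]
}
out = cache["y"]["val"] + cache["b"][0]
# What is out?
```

Answer: 21

Derivation:
Trace (tracking out):
cache = {'y': {'val': 8}, 'b': [13, 14, 26]}  # -> cache = {'y': {'val': 8}, 'b': [13, 14, 26]}
out = cache['y']['val'] + cache['b'][0]  # -> out = 21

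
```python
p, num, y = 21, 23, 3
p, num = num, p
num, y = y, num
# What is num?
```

Answer: 3

Derivation:
Trace (tracking num):
p, num, y = (21, 23, 3)  # -> p = 21, num = 23, y = 3
p, num = (num, p)  # -> p = 23, num = 21
num, y = (y, num)  # -> num = 3, y = 21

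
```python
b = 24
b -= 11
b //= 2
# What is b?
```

Trace (tracking b):
b = 24  # -> b = 24
b -= 11  # -> b = 13
b //= 2  # -> b = 6

Answer: 6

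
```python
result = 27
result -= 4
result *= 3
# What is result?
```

Answer: 69

Derivation:
Trace (tracking result):
result = 27  # -> result = 27
result -= 4  # -> result = 23
result *= 3  # -> result = 69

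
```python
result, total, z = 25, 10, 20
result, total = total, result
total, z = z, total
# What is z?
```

Trace (tracking z):
result, total, z = (25, 10, 20)  # -> result = 25, total = 10, z = 20
result, total = (total, result)  # -> result = 10, total = 25
total, z = (z, total)  # -> total = 20, z = 25

Answer: 25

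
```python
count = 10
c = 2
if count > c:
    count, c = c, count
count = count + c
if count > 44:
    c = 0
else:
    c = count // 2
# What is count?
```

Trace (tracking count):
count = 10  # -> count = 10
c = 2  # -> c = 2
if count > c:  # condition is True
    count, c = (c, count)  # -> count = 2, c = 10
count = count + c  # -> count = 12
if count > 44:  # condition is False
else:
    c = count // 2  # -> c = 6

Answer: 12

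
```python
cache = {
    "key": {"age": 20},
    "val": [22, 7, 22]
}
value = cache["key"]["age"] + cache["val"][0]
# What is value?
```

Answer: 42

Derivation:
Trace (tracking value):
cache = {'key': {'age': 20}, 'val': [22, 7, 22]}  # -> cache = {'key': {'age': 20}, 'val': [22, 7, 22]}
value = cache['key']['age'] + cache['val'][0]  # -> value = 42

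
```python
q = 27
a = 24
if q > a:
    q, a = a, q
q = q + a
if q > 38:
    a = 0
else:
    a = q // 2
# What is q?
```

Trace (tracking q):
q = 27  # -> q = 27
a = 24  # -> a = 24
if q > a:  # condition is True
    q, a = (a, q)  # -> q = 24, a = 27
q = q + a  # -> q = 51
if q > 38:  # condition is True
    a = 0  # -> a = 0

Answer: 51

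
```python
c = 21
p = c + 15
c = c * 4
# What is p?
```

Trace (tracking p):
c = 21  # -> c = 21
p = c + 15  # -> p = 36
c = c * 4  # -> c = 84

Answer: 36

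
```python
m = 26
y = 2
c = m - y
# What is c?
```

Trace (tracking c):
m = 26  # -> m = 26
y = 2  # -> y = 2
c = m - y  # -> c = 24

Answer: 24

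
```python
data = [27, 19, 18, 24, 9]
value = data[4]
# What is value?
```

Answer: 9

Derivation:
Trace (tracking value):
data = [27, 19, 18, 24, 9]  # -> data = [27, 19, 18, 24, 9]
value = data[4]  # -> value = 9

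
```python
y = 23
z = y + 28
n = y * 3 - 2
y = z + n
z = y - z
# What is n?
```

Answer: 67

Derivation:
Trace (tracking n):
y = 23  # -> y = 23
z = y + 28  # -> z = 51
n = y * 3 - 2  # -> n = 67
y = z + n  # -> y = 118
z = y - z  # -> z = 67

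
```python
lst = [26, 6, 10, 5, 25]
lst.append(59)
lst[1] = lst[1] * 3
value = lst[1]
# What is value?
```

Answer: 18

Derivation:
Trace (tracking value):
lst = [26, 6, 10, 5, 25]  # -> lst = [26, 6, 10, 5, 25]
lst.append(59)  # -> lst = [26, 6, 10, 5, 25, 59]
lst[1] = lst[1] * 3  # -> lst = [26, 18, 10, 5, 25, 59]
value = lst[1]  # -> value = 18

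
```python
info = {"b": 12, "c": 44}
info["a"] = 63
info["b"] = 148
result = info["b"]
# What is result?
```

Trace (tracking result):
info = {'b': 12, 'c': 44}  # -> info = {'b': 12, 'c': 44}
info['a'] = 63  # -> info = {'b': 12, 'c': 44, 'a': 63}
info['b'] = 148  # -> info = {'b': 148, 'c': 44, 'a': 63}
result = info['b']  # -> result = 148

Answer: 148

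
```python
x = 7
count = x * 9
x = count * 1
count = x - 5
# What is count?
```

Answer: 58

Derivation:
Trace (tracking count):
x = 7  # -> x = 7
count = x * 9  # -> count = 63
x = count * 1  # -> x = 63
count = x - 5  # -> count = 58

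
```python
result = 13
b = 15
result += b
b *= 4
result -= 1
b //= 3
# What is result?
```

Trace (tracking result):
result = 13  # -> result = 13
b = 15  # -> b = 15
result += b  # -> result = 28
b *= 4  # -> b = 60
result -= 1  # -> result = 27
b //= 3  # -> b = 20

Answer: 27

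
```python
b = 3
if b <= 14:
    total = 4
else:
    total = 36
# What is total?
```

Trace (tracking total):
b = 3  # -> b = 3
if b <= 14:  # condition is True
    total = 4  # -> total = 4

Answer: 4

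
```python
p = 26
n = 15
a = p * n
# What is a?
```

Trace (tracking a):
p = 26  # -> p = 26
n = 15  # -> n = 15
a = p * n  # -> a = 390

Answer: 390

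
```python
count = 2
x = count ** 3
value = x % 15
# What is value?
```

Trace (tracking value):
count = 2  # -> count = 2
x = count ** 3  # -> x = 8
value = x % 15  # -> value = 8

Answer: 8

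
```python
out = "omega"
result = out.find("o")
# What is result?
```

Trace (tracking result):
out = 'omega'  # -> out = 'omega'
result = out.find('o')  # -> result = 0

Answer: 0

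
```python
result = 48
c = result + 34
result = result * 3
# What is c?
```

Answer: 82

Derivation:
Trace (tracking c):
result = 48  # -> result = 48
c = result + 34  # -> c = 82
result = result * 3  # -> result = 144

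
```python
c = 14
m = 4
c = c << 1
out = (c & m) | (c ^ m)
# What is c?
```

Trace (tracking c):
c = 14  # -> c = 14
m = 4  # -> m = 4
c = c << 1  # -> c = 28
out = c & m | c ^ m  # -> out = 28

Answer: 28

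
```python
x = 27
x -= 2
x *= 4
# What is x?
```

Answer: 100

Derivation:
Trace (tracking x):
x = 27  # -> x = 27
x -= 2  # -> x = 25
x *= 4  # -> x = 100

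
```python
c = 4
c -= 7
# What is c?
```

Trace (tracking c):
c = 4  # -> c = 4
c -= 7  # -> c = -3

Answer: -3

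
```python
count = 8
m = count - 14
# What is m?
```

Trace (tracking m):
count = 8  # -> count = 8
m = count - 14  # -> m = -6

Answer: -6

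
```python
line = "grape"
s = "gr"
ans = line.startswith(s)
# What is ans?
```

Trace (tracking ans):
line = 'grape'  # -> line = 'grape'
s = 'gr'  # -> s = 'gr'
ans = line.startswith(s)  # -> ans = True

Answer: True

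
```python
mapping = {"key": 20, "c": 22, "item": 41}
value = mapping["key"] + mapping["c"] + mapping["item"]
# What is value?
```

Answer: 83

Derivation:
Trace (tracking value):
mapping = {'key': 20, 'c': 22, 'item': 41}  # -> mapping = {'key': 20, 'c': 22, 'item': 41}
value = mapping['key'] + mapping['c'] + mapping['item']  # -> value = 83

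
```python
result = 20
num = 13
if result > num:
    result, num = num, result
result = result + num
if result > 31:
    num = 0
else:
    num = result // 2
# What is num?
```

Trace (tracking num):
result = 20  # -> result = 20
num = 13  # -> num = 13
if result > num:  # condition is True
    result, num = (num, result)  # -> result = 13, num = 20
result = result + num  # -> result = 33
if result > 31:  # condition is True
    num = 0  # -> num = 0

Answer: 0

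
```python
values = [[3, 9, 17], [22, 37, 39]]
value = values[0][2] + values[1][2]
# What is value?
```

Trace (tracking value):
values = [[3, 9, 17], [22, 37, 39]]  # -> values = [[3, 9, 17], [22, 37, 39]]
value = values[0][2] + values[1][2]  # -> value = 56

Answer: 56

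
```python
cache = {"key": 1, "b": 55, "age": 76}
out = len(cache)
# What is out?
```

Answer: 3

Derivation:
Trace (tracking out):
cache = {'key': 1, 'b': 55, 'age': 76}  # -> cache = {'key': 1, 'b': 55, 'age': 76}
out = len(cache)  # -> out = 3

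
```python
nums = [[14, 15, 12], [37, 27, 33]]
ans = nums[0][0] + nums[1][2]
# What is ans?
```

Answer: 47

Derivation:
Trace (tracking ans):
nums = [[14, 15, 12], [37, 27, 33]]  # -> nums = [[14, 15, 12], [37, 27, 33]]
ans = nums[0][0] + nums[1][2]  # -> ans = 47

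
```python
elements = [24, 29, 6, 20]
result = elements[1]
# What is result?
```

Answer: 29

Derivation:
Trace (tracking result):
elements = [24, 29, 6, 20]  # -> elements = [24, 29, 6, 20]
result = elements[1]  # -> result = 29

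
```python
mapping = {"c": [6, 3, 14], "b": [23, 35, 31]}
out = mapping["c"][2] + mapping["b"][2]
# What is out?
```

Answer: 45

Derivation:
Trace (tracking out):
mapping = {'c': [6, 3, 14], 'b': [23, 35, 31]}  # -> mapping = {'c': [6, 3, 14], 'b': [23, 35, 31]}
out = mapping['c'][2] + mapping['b'][2]  # -> out = 45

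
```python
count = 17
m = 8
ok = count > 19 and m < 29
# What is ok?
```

Answer: False

Derivation:
Trace (tracking ok):
count = 17  # -> count = 17
m = 8  # -> m = 8
ok = count > 19 and m < 29  # -> ok = False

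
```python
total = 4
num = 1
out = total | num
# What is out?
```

Answer: 5

Derivation:
Trace (tracking out):
total = 4  # -> total = 4
num = 1  # -> num = 1
out = total | num  # -> out = 5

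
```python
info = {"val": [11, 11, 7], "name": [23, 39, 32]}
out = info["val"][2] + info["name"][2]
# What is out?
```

Answer: 39

Derivation:
Trace (tracking out):
info = {'val': [11, 11, 7], 'name': [23, 39, 32]}  # -> info = {'val': [11, 11, 7], 'name': [23, 39, 32]}
out = info['val'][2] + info['name'][2]  # -> out = 39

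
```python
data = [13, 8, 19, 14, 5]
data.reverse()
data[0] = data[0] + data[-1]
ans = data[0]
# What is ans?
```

Answer: 18

Derivation:
Trace (tracking ans):
data = [13, 8, 19, 14, 5]  # -> data = [13, 8, 19, 14, 5]
data.reverse()  # -> data = [5, 14, 19, 8, 13]
data[0] = data[0] + data[-1]  # -> data = [18, 14, 19, 8, 13]
ans = data[0]  # -> ans = 18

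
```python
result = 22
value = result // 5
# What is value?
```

Trace (tracking value):
result = 22  # -> result = 22
value = result // 5  # -> value = 4

Answer: 4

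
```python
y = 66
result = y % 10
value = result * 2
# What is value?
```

Answer: 12

Derivation:
Trace (tracking value):
y = 66  # -> y = 66
result = y % 10  # -> result = 6
value = result * 2  # -> value = 12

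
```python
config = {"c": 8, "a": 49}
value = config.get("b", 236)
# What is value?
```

Answer: 236

Derivation:
Trace (tracking value):
config = {'c': 8, 'a': 49}  # -> config = {'c': 8, 'a': 49}
value = config.get('b', 236)  # -> value = 236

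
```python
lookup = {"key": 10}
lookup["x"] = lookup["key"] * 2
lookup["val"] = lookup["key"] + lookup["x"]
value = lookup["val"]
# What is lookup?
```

Trace (tracking lookup):
lookup = {'key': 10}  # -> lookup = {'key': 10}
lookup['x'] = lookup['key'] * 2  # -> lookup = {'key': 10, 'x': 20}
lookup['val'] = lookup['key'] + lookup['x']  # -> lookup = {'key': 10, 'x': 20, 'val': 30}
value = lookup['val']  # -> value = 30

Answer: {'key': 10, 'x': 20, 'val': 30}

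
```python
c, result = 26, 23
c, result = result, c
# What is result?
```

Answer: 26

Derivation:
Trace (tracking result):
c, result = (26, 23)  # -> c = 26, result = 23
c, result = (result, c)  # -> c = 23, result = 26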